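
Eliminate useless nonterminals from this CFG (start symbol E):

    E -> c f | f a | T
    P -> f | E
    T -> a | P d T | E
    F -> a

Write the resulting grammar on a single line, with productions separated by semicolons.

E -> c f | f a | T; P -> f | E; T -> a | P d T | E

Generating nonterminals: {E, F, P, T}.
Reachable from E after that: {E, P, T}.
Removed useless symbols: {F} and every production mentioning them.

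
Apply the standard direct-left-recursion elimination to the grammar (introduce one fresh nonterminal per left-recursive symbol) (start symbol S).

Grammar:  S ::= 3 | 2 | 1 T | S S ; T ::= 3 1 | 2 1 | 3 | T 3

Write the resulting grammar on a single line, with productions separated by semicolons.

S ::= 3 S' | 2 S' | 1 T S'; T ::= 3 1 T' | 2 1 T' | 3 T'; S' ::= S S' | eps; T' ::= 3 T' | eps

Left recursion appears on S, T.
For S: α = {S}, β = {3, 2, 1 T}. Rewrite as S → β S' and S' → α S' | ε.
For T: α = {3}, β = {3 1, 2 1, 3}. Rewrite as T → β T' and T' → α T' | ε.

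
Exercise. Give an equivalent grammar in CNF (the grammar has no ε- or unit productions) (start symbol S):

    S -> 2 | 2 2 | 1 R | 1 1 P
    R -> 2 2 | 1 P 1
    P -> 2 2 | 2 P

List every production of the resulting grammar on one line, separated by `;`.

Introduce a nonterminal for each terminal appearing in a rule of length ≥ 2: X1 → 2, X2 → 1.
Binarize each right-hand side of length ≥ 3 by chaining fresh nonterminals (Y1, Y2, …): affected rules were S → X2 X2 P; R → X2 P X2.

S -> 2 | X1 X1 | X2 R | X2 Y1; R -> X1 X1 | X2 Y2; P -> X1 X1 | X1 P; X1 -> 2; X2 -> 1; Y1 -> X2 P; Y2 -> P X2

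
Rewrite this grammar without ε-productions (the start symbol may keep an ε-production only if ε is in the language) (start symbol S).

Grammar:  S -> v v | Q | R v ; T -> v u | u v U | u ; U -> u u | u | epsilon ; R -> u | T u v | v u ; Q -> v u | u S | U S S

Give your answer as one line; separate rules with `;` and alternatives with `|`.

S -> v v | Q | R v; T -> v u | u v U | u v | u; U -> u u | u; R -> u | T u v | v u; Q -> v u | u S | U S S | S S

The nullable symbols are {U}.
ε ∉ L(G), so no ε-production is kept.
Add the nullable-subset variants: T → u v U gives u v U | u v. Q → U S S gives U S S | S S.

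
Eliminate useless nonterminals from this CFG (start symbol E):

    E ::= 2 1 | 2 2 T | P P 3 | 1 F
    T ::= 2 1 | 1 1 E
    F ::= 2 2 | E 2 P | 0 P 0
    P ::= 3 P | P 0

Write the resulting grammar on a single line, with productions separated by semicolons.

E ::= 2 1 | 2 2 T | 1 F; T ::= 2 1 | 1 1 E; F ::= 2 2

Generating nonterminals: {E, F, T}.
Reachable from E after that: {E, F, T}.
Removed useless symbols: {P} and every production mentioning them.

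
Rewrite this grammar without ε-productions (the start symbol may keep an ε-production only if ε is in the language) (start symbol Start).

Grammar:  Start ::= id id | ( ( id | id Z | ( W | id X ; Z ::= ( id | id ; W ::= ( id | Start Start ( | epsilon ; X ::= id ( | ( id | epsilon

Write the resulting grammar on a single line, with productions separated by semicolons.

The nullable symbols are {W, X}.
ε ∉ L(G), so no ε-production is kept.
Add the nullable-subset variants: Start → ( W gives ( W | (. Start → id X gives id X | id.

Start ::= id id | ( ( id | id Z | ( W | ( | id X | id; Z ::= ( id | id; W ::= ( id | Start Start (; X ::= id ( | ( id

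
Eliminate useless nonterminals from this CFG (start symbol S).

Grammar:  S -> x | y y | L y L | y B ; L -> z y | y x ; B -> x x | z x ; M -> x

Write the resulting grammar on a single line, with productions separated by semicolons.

Generating nonterminals: {B, L, M, S}.
Reachable from S after that: {B, L, S}.
Removed useless symbols: {M} and every production mentioning them.

S -> x | y y | L y L | y B; L -> z y | y x; B -> x x | z x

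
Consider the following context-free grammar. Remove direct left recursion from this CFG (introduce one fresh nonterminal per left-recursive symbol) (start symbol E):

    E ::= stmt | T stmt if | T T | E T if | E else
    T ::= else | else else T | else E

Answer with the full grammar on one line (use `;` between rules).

E ::= stmt E' | T stmt if E' | T T E'; T ::= else | else else T | else E; E' ::= T if E' | else E' | ε

Left recursion appears on E.
For E: α = {T if, else}, β = {stmt, T stmt if, T T}. Rewrite as E → β E' and E' → α E' | ε.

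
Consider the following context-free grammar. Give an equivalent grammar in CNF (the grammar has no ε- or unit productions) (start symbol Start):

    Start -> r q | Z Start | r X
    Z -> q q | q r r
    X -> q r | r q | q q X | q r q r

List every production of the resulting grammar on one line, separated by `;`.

Introduce a nonterminal for each terminal appearing in a rule of length ≥ 2: X1 → r, X2 → q.
Binarize each right-hand side of length ≥ 3 by chaining fresh nonterminals (Y1, Y2, …): affected rules were Z → X2 X1 X1; X → X2 X2 X; X → X2 X1 X2 X1.

Start -> X1 X2 | Z Start | X1 X; Z -> X2 X2 | X2 Y1; X -> X2 X1 | X1 X2 | X2 Y2 | X2 Y3; X1 -> r; X2 -> q; Y1 -> X1 X1; Y2 -> X2 X; Y3 -> X1 Y4; Y4 -> X2 X1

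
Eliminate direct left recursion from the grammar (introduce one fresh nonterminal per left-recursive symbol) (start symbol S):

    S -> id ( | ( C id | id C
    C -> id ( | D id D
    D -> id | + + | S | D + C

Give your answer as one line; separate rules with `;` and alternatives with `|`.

Directly left-recursive nonterminal: D.
For D: α = {+ C}, β = {id, + +, S}. Rewrite as D → β D' and D' → α D' | ε.

S -> id ( | ( C id | id C; C -> id ( | D id D; D -> id D' | + + D' | S D'; D' -> + C D' | ε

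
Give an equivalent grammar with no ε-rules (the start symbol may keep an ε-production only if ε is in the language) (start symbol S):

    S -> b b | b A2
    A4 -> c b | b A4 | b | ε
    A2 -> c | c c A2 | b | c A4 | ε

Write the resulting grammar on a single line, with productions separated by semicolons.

S -> b b | b A2 | b; A4 -> c b | b A4 | b; A2 -> c | c c A2 | c c | b | c A4

Nullable nonterminals: {A2, A4}.
ε ∉ L(G), so no ε-production is kept.
For each production, add variants omitting each subset of nullable occurrences: S → b A2 gives b A2 | b. A4 → b A4 gives b A4 | b. A2 → c c A2 gives c c A2 | c c.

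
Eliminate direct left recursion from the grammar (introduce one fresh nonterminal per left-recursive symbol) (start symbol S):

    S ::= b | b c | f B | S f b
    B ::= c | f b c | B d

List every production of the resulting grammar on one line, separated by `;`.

Left recursion appears on S, B.
For S: α = {f b}, β = {b, b c, f B}. Rewrite as S → β S' and S' → α S' | ε.
For B: α = {d}, β = {c, f b c}. Rewrite as B → β B' and B' → α B' | ε.

S ::= b S' | b c S' | f B S'; B ::= c B' | f b c B'; S' ::= f b S' | ε; B' ::= d B' | ε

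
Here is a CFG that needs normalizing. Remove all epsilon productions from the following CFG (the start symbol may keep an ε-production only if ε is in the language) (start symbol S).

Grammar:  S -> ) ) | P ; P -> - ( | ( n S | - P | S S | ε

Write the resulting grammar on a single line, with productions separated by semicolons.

S -> ) ) | P | ε; P -> - ( | ( n S | ( n | - P | - | S S | S

Nullable nonterminals: {P, S}.
ε ∈ L(G) since S is nullable, so keep S → ε.
For each production, add variants omitting each subset of nullable occurrences: P → ( n S gives ( n S | ( n. P → - P gives - P | -. P → S S gives S S | S.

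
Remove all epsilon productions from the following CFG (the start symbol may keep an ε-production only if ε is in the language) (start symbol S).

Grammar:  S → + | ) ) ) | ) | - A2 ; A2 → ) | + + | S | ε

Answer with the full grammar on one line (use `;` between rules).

Nullable set = {A2}.
ε ∉ L(G), so no ε-production is kept.
Expand every rule over subsets of its nullable positions: S → - A2 gives - A2 | -.

S → + | ) ) ) | ) | - A2 | -; A2 → ) | + + | S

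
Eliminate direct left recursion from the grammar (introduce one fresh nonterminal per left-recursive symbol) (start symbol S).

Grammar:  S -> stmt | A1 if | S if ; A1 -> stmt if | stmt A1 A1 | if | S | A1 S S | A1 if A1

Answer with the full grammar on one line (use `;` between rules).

Left recursion appears on S, A1.
For S: α = {if}, β = {stmt, A1 if}. Rewrite as S → β S' and S' → α S' | ε.
For A1: α = {S S, if A1}, β = {stmt if, stmt A1 A1, if, S}. Rewrite as A1 → β A1' and A1' → α A1' | ε.

S -> stmt S' | A1 if S'; A1 -> stmt if A1' | stmt A1 A1 A1' | if A1' | S A1'; S' -> if S' | ε; A1' -> S S A1' | if A1 A1' | ε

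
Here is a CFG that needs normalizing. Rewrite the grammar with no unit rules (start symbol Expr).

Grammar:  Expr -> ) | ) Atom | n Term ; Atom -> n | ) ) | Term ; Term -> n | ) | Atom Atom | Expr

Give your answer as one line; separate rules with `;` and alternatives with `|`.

Unit pairs: Atom ⇒* {Expr, Term}; Term ⇒* {Expr}.
Replace each nonterminal's rules with the union of the non-unit rules of every nonterminal it unit-derives.

Expr -> ) | ) Atom | n Term; Atom -> n | ) | Atom Atom | ) ) | ) Atom | n Term; Term -> n | ) | Atom Atom | ) Atom | n Term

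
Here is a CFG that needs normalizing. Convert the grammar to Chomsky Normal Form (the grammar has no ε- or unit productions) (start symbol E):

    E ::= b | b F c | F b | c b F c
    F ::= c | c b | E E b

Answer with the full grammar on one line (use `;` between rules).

E ::= b | X1 Y1 | F X1 | X2 Y2; F ::= c | X2 X1 | E Y4; X1 ::= b; X2 ::= c; Y1 ::= F X2; Y2 ::= X1 Y3; Y3 ::= F X2; Y4 ::= E X1

Introduce a nonterminal for each terminal appearing in a rule of length ≥ 2: X1 → b, X2 → c.
Binarize each right-hand side of length ≥ 3 by chaining fresh nonterminals (Y1, Y2, …): affected rules were E → X1 F X2; E → X2 X1 F X2; F → E E X1.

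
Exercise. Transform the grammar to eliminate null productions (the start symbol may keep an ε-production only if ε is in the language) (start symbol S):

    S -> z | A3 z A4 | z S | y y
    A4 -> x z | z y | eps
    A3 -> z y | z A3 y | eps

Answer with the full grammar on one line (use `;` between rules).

S -> z | A3 z A4 | A3 z | z A4 | z S | y y; A4 -> x z | z y; A3 -> z y | z A3 y

The nullable symbols are {A3, A4}.
ε ∉ L(G), so no ε-production is kept.
Add the nullable-subset variants: S → A3 z A4 gives A3 z A4 | A3 z | z A4.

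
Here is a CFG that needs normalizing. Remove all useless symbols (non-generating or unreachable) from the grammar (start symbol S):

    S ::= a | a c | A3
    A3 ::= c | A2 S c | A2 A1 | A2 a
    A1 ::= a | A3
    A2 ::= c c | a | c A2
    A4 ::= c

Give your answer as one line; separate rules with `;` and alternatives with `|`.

Generating nonterminals: {A1, A2, A3, A4, S}.
Reachable from S after that: {A1, A2, A3, S}.
Removed useless symbols: {A4} and every production mentioning them.

S ::= a | a c | A3; A3 ::= c | A2 S c | A2 A1 | A2 a; A1 ::= a | A3; A2 ::= c c | a | c A2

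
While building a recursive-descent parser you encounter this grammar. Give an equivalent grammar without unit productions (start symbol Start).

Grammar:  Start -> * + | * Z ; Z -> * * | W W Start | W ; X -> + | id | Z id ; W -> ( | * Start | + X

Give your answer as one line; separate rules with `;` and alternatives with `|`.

Unit pairs: Z ⇒* {W}.
Replace each nonterminal's rules with the union of the non-unit rules of every nonterminal it unit-derives.

Start -> * + | * Z; Z -> * * | W W Start | ( | * Start | + X; X -> + | id | Z id; W -> ( | * Start | + X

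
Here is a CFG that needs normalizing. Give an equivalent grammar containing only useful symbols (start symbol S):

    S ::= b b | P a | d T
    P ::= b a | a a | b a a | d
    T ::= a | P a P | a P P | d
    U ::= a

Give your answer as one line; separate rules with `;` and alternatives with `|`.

S ::= b b | P a | d T; P ::= b a | a a | b a a | d; T ::= a | P a P | a P P | d

Generating nonterminals: {P, S, T, U}.
Reachable from S after that: {P, S, T}.
Removed useless symbols: {U} and every production mentioning them.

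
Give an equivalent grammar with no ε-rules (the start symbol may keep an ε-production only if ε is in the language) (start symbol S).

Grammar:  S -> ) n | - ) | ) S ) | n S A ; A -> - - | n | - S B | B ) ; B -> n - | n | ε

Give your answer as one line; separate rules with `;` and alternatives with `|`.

Nullable nonterminals: {B}.
ε ∉ L(G), so no ε-production is kept.
Expand every rule over subsets of its nullable positions: A → - S B gives - S B | - S. A → B ) gives B ) | ).

S -> ) n | - ) | ) S ) | n S A; A -> - - | n | - S B | - S | B ) | ); B -> n - | n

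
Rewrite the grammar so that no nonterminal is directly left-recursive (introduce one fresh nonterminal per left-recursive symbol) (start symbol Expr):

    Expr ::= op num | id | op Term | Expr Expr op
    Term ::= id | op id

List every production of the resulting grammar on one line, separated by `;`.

Expr ::= op num Expr1 | id Expr1 | op Term Expr1; Term ::= id | op id; Expr1 ::= Expr op Expr1 | epsilon

Directly left-recursive nonterminal: Expr.
For Expr: α = {Expr op}, β = {op num, id, op Term}. Rewrite as Expr → β Expr1 and Expr1 → α Expr1 | ε.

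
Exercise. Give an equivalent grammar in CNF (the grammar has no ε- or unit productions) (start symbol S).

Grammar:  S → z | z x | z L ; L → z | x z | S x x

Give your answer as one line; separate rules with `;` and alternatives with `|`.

S → z | X1 X2 | X1 L; L → z | X2 X1 | S Y1; X1 → z; X2 → x; Y1 → X2 X2

Introduce a nonterminal for each terminal appearing in a rule of length ≥ 2: X1 → z, X2 → x.
Binarize each right-hand side of length ≥ 3 by chaining fresh nonterminals (Y1, Y2, …): affected rules were L → S X2 X2.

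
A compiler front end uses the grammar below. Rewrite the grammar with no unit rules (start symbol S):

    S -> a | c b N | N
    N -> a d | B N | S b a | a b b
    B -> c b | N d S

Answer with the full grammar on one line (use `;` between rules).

Unit pairs: S ⇒* {N}.
For every A with A ⇒* B via unit rules, add B's non-unit alternatives to A; then delete every rule of the form X → Y.

S -> a | c b N | a d | B N | S b a | a b b; N -> a d | B N | S b a | a b b; B -> c b | N d S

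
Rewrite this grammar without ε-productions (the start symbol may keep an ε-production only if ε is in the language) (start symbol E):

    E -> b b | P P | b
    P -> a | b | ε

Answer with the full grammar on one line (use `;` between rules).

E -> b b | P P | P | b | ε; P -> a | b

Nullable set = {E, P}.
ε ∈ L(G) since E is nullable, so keep E → ε.
Add the nullable-subset variants: E → P P gives P P | P.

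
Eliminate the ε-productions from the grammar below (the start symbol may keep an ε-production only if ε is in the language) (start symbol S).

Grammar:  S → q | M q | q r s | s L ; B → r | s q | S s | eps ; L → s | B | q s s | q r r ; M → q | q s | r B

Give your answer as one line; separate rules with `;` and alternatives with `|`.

Nullable set = {B, L}.
ε ∉ L(G), so no ε-production is kept.
Add the nullable-subset variants: S → s L gives s L | s. M → r B gives r B | r.

S → q | M q | q r s | s L | s; B → r | s q | S s; L → s | B | q s s | q r r; M → q | q s | r B | r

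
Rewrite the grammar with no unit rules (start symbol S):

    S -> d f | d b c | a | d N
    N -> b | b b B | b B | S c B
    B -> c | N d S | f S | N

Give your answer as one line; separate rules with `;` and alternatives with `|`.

S -> d f | d b c | a | d N; N -> b | b b B | b B | S c B; B -> c | N d S | f S | b | b b B | b B | S c B

Unit pairs: B ⇒* {N}.
For each unit pair (A, B), copy every non-unit production of B to A, then drop all unit productions.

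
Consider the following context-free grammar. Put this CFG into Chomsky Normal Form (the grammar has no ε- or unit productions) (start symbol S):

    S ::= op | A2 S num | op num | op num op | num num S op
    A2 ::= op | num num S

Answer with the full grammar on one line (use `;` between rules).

S ::= op | A2 Y1 | X2 X1 | X2 Y2 | X1 Y3; A2 ::= op | X1 Y5; X1 ::= num; X2 ::= op; Y1 ::= S X1; Y2 ::= X1 X2; Y3 ::= X1 Y4; Y4 ::= S X2; Y5 ::= X1 S

Introduce a nonterminal for each terminal appearing in a rule of length ≥ 2: X1 → num, X2 → op.
Binarize each right-hand side of length ≥ 3 by chaining fresh nonterminals (Y1, Y2, …): affected rules were S → A2 S X1; S → X2 X1 X2; S → X1 X1 S X2; A2 → X1 X1 S.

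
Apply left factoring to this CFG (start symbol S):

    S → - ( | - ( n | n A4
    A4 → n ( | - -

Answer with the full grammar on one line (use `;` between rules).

S has alternatives sharing prefix '- (': factor to S → - ( S' with S' → ε | n.

S → n A4 | - ( S'; A4 → n ( | - -; S' → ε | n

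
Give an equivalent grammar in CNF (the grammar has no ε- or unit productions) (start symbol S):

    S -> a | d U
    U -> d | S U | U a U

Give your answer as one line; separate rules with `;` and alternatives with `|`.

S -> a | X1 U; U -> d | S U | U Y1; X1 -> d; X2 -> a; Y1 -> X2 U

Introduce a nonterminal for each terminal appearing in a rule of length ≥ 2: X1 → d, X2 → a.
Binarize each right-hand side of length ≥ 3 by chaining fresh nonterminals (Y1, Y2, …): affected rules were U → U X2 U.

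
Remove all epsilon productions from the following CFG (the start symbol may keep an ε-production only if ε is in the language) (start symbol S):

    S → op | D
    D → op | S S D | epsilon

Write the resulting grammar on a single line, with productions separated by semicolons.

The nullable symbols are {D, S}.
ε ∈ L(G) since S is nullable, so keep S → ε.
Expand every rule over subsets of its nullable positions: D → S S D gives S S D | S S | S D | S.

S → op | D | epsilon; D → op | S S D | S S | S D | S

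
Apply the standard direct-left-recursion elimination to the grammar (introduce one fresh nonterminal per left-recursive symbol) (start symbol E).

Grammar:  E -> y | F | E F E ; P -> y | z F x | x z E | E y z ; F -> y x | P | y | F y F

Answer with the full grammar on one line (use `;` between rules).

E -> y E' | F E'; P -> y | z F x | x z E | E y z; F -> y x F' | P F' | y F'; E' -> F E E' | ε; F' -> y F F' | ε

E, F are directly left-recursive.
For E: α = {F E}, β = {y, F}. Rewrite as E → β E' and E' → α E' | ε.
For F: α = {y F}, β = {y x, P, y}. Rewrite as F → β F' and F' → α F' | ε.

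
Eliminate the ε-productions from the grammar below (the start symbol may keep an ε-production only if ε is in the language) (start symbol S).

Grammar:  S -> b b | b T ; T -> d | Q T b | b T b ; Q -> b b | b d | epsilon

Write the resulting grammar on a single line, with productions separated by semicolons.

Nullable nonterminals: {Q}.
ε ∉ L(G), so no ε-production is kept.
Add the nullable-subset variants: T → Q T b gives Q T b | T b.

S -> b b | b T; T -> d | Q T b | T b | b T b; Q -> b b | b d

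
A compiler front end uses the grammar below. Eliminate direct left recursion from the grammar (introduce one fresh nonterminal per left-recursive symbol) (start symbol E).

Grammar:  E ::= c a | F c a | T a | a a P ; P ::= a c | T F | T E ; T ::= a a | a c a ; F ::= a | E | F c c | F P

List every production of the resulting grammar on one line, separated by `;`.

E ::= c a | F c a | T a | a a P; P ::= a c | T F | T E; T ::= a a | a c a; F ::= a F' | E F'; F' ::= c c F' | P F' | epsilon

Directly left-recursive nonterminal: F.
For F: α = {c c, P}, β = {a, E}. Rewrite as F → β F' and F' → α F' | ε.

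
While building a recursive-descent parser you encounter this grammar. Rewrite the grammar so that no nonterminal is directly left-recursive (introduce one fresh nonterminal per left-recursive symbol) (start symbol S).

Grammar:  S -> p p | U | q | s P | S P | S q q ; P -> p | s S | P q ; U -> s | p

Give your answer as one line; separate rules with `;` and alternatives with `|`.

S, P are directly left-recursive.
For S: α = {P, q q}, β = {p p, U, q, s P}. Rewrite as S → β S' and S' → α S' | ε.
For P: α = {q}, β = {p, s S}. Rewrite as P → β P' and P' → α P' | ε.

S -> p p S' | U S' | q S' | s P S'; P -> p P' | s S P'; U -> s | p; S' -> P S' | q q S' | eps; P' -> q P' | eps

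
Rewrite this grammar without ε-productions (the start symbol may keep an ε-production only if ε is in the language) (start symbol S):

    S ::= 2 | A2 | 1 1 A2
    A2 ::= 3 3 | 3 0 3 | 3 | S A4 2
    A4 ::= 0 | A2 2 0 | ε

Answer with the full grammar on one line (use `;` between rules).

S ::= 2 | A2 | 1 1 A2; A2 ::= 3 3 | 3 0 3 | 3 | S A4 2 | S 2; A4 ::= 0 | A2 2 0

Nullable set = {A4}.
ε ∉ L(G), so no ε-production is kept.
For each production, add variants omitting each subset of nullable occurrences: A2 → S A4 2 gives S A4 2 | S 2.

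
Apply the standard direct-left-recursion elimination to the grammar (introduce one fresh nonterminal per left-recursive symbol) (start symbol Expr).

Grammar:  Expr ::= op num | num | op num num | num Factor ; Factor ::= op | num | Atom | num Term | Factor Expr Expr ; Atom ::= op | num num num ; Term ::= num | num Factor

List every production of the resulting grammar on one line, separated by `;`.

Expr ::= op num | num | op num num | num Factor; Factor ::= op Factor1 | num Factor1 | Atom Factor1 | num Term Factor1; Atom ::= op | num num num; Term ::= num | num Factor; Factor1 ::= Expr Expr Factor1 | ε

Factor is directly left-recursive.
For Factor: α = {Expr Expr}, β = {op, num, Atom, num Term}. Rewrite as Factor → β Factor1 and Factor1 → α Factor1 | ε.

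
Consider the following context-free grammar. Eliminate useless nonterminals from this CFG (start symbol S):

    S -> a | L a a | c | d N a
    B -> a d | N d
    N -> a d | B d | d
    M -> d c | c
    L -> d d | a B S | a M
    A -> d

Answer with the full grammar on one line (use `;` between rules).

Generating nonterminals: {A, B, L, M, N, S}.
Reachable from S after that: {B, L, M, N, S}.
Removed useless symbols: {A} and every production mentioning them.

S -> a | L a a | c | d N a; B -> a d | N d; N -> a d | B d | d; M -> d c | c; L -> d d | a B S | a M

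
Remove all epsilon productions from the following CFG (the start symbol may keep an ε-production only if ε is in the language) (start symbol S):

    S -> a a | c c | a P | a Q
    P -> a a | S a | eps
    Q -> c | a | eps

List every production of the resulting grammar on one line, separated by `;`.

S -> a a | c c | a P | a | a Q; P -> a a | S a; Q -> c | a

Nullable nonterminals: {P, Q}.
ε ∉ L(G), so no ε-production is kept.
Add the nullable-subset variants: S → a P gives a P | a.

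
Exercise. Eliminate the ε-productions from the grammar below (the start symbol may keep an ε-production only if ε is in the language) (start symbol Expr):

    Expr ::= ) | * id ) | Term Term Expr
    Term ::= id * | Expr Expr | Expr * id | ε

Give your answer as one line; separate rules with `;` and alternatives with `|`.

Nullable nonterminals: {Term}.
ε ∉ L(G), so no ε-production is kept.
For each production, add variants omitting each subset of nullable occurrences: Expr → Term Term Expr gives Term Term Expr | Term Expr.

Expr ::= ) | * id ) | Term Term Expr | Term Expr; Term ::= id * | Expr Expr | Expr * id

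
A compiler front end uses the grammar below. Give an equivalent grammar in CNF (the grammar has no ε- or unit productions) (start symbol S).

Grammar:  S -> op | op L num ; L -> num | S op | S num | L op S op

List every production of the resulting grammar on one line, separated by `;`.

S -> op | X1 Y1; L -> num | S X1 | S X2 | L Y2; X1 -> op; X2 -> num; Y1 -> L X2; Y2 -> X1 Y3; Y3 -> S X1

Introduce a nonterminal for each terminal appearing in a rule of length ≥ 2: X1 → op, X2 → num.
Binarize each right-hand side of length ≥ 3 by chaining fresh nonterminals (Y1, Y2, …): affected rules were S → X1 L X2; L → L X1 S X1.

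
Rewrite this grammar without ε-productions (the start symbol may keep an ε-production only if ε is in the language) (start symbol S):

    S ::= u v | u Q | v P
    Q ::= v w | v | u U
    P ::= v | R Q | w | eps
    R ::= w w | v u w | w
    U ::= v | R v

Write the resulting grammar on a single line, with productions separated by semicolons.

S ::= u v | u Q | v P | v; Q ::= v w | v | u U; P ::= v | R Q | w; R ::= w w | v u w | w; U ::= v | R v

Nullable nonterminals: {P}.
ε ∉ L(G), so no ε-production is kept.
For each production, add variants omitting each subset of nullable occurrences: S → v P gives v P | v.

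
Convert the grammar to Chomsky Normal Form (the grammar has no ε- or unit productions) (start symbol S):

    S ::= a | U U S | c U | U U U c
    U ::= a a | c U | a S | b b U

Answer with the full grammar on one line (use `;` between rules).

Introduce a nonterminal for each terminal appearing in a rule of length ≥ 2: X1 → c, X2 → a, X3 → b.
Binarize each right-hand side of length ≥ 3 by chaining fresh nonterminals (Y1, Y2, …): affected rules were S → U U S; S → U U U X1; U → X3 X3 U.

S ::= a | U Y1 | X1 U | U Y2; U ::= X2 X2 | X1 U | X2 S | X3 Y4; X1 ::= c; X2 ::= a; X3 ::= b; Y1 ::= U S; Y2 ::= U Y3; Y3 ::= U X1; Y4 ::= X3 U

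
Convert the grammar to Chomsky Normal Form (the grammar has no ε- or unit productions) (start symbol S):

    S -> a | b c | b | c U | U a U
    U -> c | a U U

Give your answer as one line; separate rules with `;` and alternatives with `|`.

S -> a | X1 X2 | b | X2 U | U Y1; U -> c | X3 Y2; X1 -> b; X2 -> c; X3 -> a; Y1 -> X3 U; Y2 -> U U

Introduce a nonterminal for each terminal appearing in a rule of length ≥ 2: X1 → b, X2 → c, X3 → a.
Binarize each right-hand side of length ≥ 3 by chaining fresh nonterminals (Y1, Y2, …): affected rules were S → U X3 U; U → X3 U U.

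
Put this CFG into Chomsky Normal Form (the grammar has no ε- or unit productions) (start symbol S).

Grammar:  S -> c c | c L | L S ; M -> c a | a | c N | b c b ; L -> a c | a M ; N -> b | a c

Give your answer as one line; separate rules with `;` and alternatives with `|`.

S -> X1 X1 | X1 L | L S; M -> X1 X2 | a | X1 N | X3 Y1; L -> X2 X1 | X2 M; N -> b | X2 X1; X1 -> c; X2 -> a; X3 -> b; Y1 -> X1 X3

Introduce a nonterminal for each terminal appearing in a rule of length ≥ 2: X1 → c, X2 → a, X3 → b.
Binarize each right-hand side of length ≥ 3 by chaining fresh nonterminals (Y1, Y2, …): affected rules were M → X3 X1 X3.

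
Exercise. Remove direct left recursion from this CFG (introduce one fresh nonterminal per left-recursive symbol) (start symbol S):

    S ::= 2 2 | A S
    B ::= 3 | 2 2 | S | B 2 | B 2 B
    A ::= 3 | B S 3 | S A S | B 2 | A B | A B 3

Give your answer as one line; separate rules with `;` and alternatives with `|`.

B, A are directly left-recursive.
For B: α = {2, 2 B}, β = {3, 2 2, S}. Rewrite as B → β B' and B' → α B' | ε.
For A: α = {B, B 3}, β = {3, B S 3, S A S, B 2}. Rewrite as A → β A' and A' → α A' | ε.

S ::= 2 2 | A S; B ::= 3 B' | 2 2 B' | S B'; A ::= 3 A' | B S 3 A' | S A S A' | B 2 A'; B' ::= 2 B' | 2 B B' | epsilon; A' ::= B A' | B 3 A' | epsilon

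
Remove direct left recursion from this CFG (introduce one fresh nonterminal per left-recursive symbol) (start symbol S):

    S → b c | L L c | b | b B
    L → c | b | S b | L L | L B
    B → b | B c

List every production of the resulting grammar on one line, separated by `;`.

S → b c | L L c | b | b B; L → c L' | b L' | S b L'; B → b B'; L' → L L' | B L' | epsilon; B' → c B' | epsilon

L, B are directly left-recursive.
For L: α = {L, B}, β = {c, b, S b}. Rewrite as L → β L' and L' → α L' | ε.
For B: α = {c}, β = {b}. Rewrite as B → β B' and B' → α B' | ε.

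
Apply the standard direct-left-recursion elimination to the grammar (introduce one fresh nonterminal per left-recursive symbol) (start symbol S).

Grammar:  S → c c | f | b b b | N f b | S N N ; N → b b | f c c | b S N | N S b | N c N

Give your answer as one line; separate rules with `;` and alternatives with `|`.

S → c c S' | f S' | b b b S' | N f b S'; N → b b N' | f c c N' | b S N N'; S' → N N S' | eps; N' → S b N' | c N N' | eps

S, N are directly left-recursive.
For S: α = {N N}, β = {c c, f, b b b, N f b}. Rewrite as S → β S' and S' → α S' | ε.
For N: α = {S b, c N}, β = {b b, f c c, b S N}. Rewrite as N → β N' and N' → α N' | ε.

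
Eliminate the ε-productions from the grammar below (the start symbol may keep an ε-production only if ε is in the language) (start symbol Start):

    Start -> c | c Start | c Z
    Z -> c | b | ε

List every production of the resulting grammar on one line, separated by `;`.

Start -> c | c Start | c Z; Z -> c | b

The nullable symbols are {Z}.
ε ∉ L(G), so no ε-production is kept.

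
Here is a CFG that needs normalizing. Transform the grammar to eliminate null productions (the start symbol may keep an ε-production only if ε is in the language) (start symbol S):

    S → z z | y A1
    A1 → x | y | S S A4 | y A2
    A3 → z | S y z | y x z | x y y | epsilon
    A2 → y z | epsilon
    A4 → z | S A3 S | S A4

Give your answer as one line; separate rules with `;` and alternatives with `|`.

Nullable nonterminals: {A2, A3}.
ε ∉ L(G), so no ε-production is kept.
For each production, add variants omitting each subset of nullable occurrences: A4 → S A3 S gives S A3 S | S S.

S → z z | y A1; A1 → x | y | S S A4 | y A2; A3 → z | S y z | y x z | x y y; A2 → y z; A4 → z | S A3 S | S S | S A4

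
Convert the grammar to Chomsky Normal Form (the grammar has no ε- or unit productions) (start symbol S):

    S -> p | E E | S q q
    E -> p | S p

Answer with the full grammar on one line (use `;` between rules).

S -> p | E E | S Y1; E -> p | S X2; X1 -> q; X2 -> p; Y1 -> X1 X1

Introduce a nonterminal for each terminal appearing in a rule of length ≥ 2: X1 → q, X2 → p.
Binarize each right-hand side of length ≥ 3 by chaining fresh nonterminals (Y1, Y2, …): affected rules were S → S X1 X1.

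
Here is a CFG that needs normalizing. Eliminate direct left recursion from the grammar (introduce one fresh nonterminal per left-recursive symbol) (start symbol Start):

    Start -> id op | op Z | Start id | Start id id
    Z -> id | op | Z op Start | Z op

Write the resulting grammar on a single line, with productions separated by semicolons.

Start, Z are directly left-recursive.
For Start: α = {id, id id}, β = {id op, op Z}. Rewrite as Start → β Start1 and Start1 → α Start1 | ε.
For Z: α = {op Start, op}, β = {id, op}. Rewrite as Z → β Z1 and Z1 → α Z1 | ε.

Start -> id op Start1 | op Z Start1; Z -> id Z1 | op Z1; Start1 -> id Start1 | id id Start1 | ε; Z1 -> op Start Z1 | op Z1 | ε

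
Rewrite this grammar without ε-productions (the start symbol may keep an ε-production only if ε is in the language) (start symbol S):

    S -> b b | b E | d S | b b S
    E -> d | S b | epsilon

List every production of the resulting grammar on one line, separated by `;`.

S -> b b | b E | b | d S | b b S; E -> d | S b

Nullable nonterminals: {E}.
ε ∉ L(G), so no ε-production is kept.
Expand every rule over subsets of its nullable positions: S → b E gives b E | b.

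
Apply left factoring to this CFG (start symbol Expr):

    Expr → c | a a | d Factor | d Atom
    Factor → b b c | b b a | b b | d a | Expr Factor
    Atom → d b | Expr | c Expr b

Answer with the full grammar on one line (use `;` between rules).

Expr → c | a a | d Expr1; Factor → d a | Expr Factor | b b Factor1; Atom → d b | Expr | c Expr b; Expr1 → Factor | Atom; Factor1 → c | a | epsilon

Expr has alternatives sharing prefix 'd': factor to Expr → d Expr1 with Expr1 → Factor | Atom.
Factor has alternatives sharing prefix 'b b': factor to Factor → b b Factor1 with Factor1 → c | a | ε.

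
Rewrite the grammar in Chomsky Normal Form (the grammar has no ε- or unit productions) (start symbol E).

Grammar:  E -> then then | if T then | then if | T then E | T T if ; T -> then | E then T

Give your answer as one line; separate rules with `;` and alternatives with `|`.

Introduce a nonterminal for each terminal appearing in a rule of length ≥ 2: X1 → then, X2 → if.
Binarize each right-hand side of length ≥ 3 by chaining fresh nonterminals (Y1, Y2, …): affected rules were E → X2 T X1; E → T X1 E; E → T T X2; T → E X1 T.

E -> X1 X1 | X2 Y1 | X1 X2 | T Y2 | T Y3; T -> then | E Y4; X1 -> then; X2 -> if; Y1 -> T X1; Y2 -> X1 E; Y3 -> T X2; Y4 -> X1 T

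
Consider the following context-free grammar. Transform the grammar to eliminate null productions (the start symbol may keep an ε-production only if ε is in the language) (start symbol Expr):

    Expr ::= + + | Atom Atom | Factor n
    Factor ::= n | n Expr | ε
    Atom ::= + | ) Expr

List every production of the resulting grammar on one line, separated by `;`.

Expr ::= + + | Atom Atom | Factor n | n; Factor ::= n | n Expr; Atom ::= + | ) Expr

The nullable symbols are {Factor}.
ε ∉ L(G), so no ε-production is kept.
Add the nullable-subset variants: Expr → Factor n gives Factor n | n.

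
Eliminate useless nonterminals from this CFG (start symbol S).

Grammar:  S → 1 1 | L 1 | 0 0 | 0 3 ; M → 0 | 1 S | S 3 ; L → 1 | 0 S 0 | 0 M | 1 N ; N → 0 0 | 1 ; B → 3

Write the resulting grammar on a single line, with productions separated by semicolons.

S → 1 1 | L 1 | 0 0 | 0 3; M → 0 | 1 S | S 3; L → 1 | 0 S 0 | 0 M | 1 N; N → 0 0 | 1

Generating nonterminals: {B, L, M, N, S}.
Reachable from S after that: {L, M, N, S}.
Removed useless symbols: {B} and every production mentioning them.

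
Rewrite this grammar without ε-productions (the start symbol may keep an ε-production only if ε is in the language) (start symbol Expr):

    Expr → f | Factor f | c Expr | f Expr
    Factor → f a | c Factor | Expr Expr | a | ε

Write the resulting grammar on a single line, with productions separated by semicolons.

Nullable nonterminals: {Factor}.
ε ∉ L(G), so no ε-production is kept.
For each production, add variants omitting each subset of nullable occurrences: Factor → c Factor gives c Factor | c.

Expr → f | Factor f | c Expr | f Expr; Factor → f a | c Factor | c | Expr Expr | a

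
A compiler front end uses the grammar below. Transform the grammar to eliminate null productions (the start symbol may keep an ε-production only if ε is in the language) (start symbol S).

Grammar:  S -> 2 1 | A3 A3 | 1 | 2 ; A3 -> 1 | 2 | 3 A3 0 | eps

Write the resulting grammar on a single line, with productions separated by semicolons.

S -> 2 1 | A3 A3 | A3 | 1 | 2 | ε; A3 -> 1 | 2 | 3 A3 0 | 3 0

Nullable nonterminals: {A3, S}.
ε ∈ L(G) since S is nullable, so keep S → ε.
Add the nullable-subset variants: S → A3 A3 gives A3 A3 | A3. A3 → 3 A3 0 gives 3 A3 0 | 3 0.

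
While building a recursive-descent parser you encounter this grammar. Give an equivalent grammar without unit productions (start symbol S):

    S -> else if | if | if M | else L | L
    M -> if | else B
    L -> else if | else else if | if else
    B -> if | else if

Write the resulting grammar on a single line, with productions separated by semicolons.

S -> else if | else else if | if else | if | if M | else L; M -> if | else B; L -> else if | else else if | if else; B -> if | else if

Unit pairs: S ⇒* {L}.
Replace each nonterminal's rules with the union of the non-unit rules of every nonterminal it unit-derives.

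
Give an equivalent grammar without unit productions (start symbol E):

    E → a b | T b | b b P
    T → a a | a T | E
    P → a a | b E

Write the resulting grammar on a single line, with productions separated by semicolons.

Unit pairs: T ⇒* {E}.
For every A with A ⇒* B via unit rules, add B's non-unit alternatives to A; then delete every rule of the form X → Y.

E → a b | T b | b b P; T → a b | T b | b b P | a a | a T; P → a a | b E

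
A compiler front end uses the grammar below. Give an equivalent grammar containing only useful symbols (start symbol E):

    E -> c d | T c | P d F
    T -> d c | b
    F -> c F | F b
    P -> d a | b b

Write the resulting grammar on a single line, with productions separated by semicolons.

E -> c d | T c; T -> d c | b

Generating nonterminals: {E, P, T}.
Reachable from E after that: {E, T}.
Removed useless symbols: {F, P} and every production mentioning them.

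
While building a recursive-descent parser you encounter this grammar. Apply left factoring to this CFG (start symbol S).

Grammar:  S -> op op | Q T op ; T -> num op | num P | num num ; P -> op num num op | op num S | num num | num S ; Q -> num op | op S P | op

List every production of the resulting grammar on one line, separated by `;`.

S -> op op | Q T op; T -> num T'; P -> op num P' | num P''; Q -> num op | op Q'; T' -> op | P | num; P' -> num op | S; P'' -> num | S; Q' -> S P | ε

T has alternatives sharing prefix 'num': factor to T → num T' with T' → op | P | num.
P has alternatives sharing prefix 'op num': factor to P → op num P' with P' → num op | S.
P has alternatives sharing prefix 'num': factor to P → num P'' with P'' → num | S.
Q has alternatives sharing prefix 'op': factor to Q → op Q' with Q' → S P | ε.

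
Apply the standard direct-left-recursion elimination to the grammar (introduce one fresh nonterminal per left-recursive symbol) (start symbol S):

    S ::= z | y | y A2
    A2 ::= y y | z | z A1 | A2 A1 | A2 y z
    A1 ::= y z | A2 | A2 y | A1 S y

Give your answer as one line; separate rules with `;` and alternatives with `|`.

Left recursion appears on A2, A1.
For A2: α = {A1, y z}, β = {y y, z, z A1}. Rewrite as A2 → β A2' and A2' → α A2' | ε.
For A1: α = {S y}, β = {y z, A2, A2 y}. Rewrite as A1 → β A1' and A1' → α A1' | ε.

S ::= z | y | y A2; A2 ::= y y A2' | z A2' | z A1 A2'; A1 ::= y z A1' | A2 A1' | A2 y A1'; A2' ::= A1 A2' | y z A2' | ε; A1' ::= S y A1' | ε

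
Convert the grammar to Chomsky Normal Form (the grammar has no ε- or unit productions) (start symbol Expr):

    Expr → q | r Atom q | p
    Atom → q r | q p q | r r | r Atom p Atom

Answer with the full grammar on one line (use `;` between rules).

Introduce a nonterminal for each terminal appearing in a rule of length ≥ 2: X1 → r, X2 → q, X3 → p.
Binarize each right-hand side of length ≥ 3 by chaining fresh nonterminals (Y1, Y2, …): affected rules were Expr → X1 Atom X2; Atom → X2 X3 X2; Atom → X1 Atom X3 Atom.

Expr → q | X1 Y1 | p; Atom → X2 X1 | X2 Y2 | X1 X1 | X1 Y3; X1 → r; X2 → q; X3 → p; Y1 → Atom X2; Y2 → X3 X2; Y3 → Atom Y4; Y4 → X3 Atom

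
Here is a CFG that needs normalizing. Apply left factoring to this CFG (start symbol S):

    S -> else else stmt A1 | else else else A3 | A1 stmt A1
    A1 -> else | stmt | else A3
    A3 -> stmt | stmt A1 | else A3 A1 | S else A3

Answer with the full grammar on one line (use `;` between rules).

S -> A1 stmt A1 | else else S'; A1 -> stmt | else A1'; A3 -> else A3 A1 | S else A3 | stmt A3'; S' -> stmt A1 | else A3; A1' -> eps | A3; A3' -> eps | A1

S has alternatives sharing prefix 'else else': factor to S → else else S' with S' → stmt A1 | else A3.
A1 has alternatives sharing prefix 'else': factor to A1 → else A1' with A1' → ε | A3.
A3 has alternatives sharing prefix 'stmt': factor to A3 → stmt A3' with A3' → ε | A1.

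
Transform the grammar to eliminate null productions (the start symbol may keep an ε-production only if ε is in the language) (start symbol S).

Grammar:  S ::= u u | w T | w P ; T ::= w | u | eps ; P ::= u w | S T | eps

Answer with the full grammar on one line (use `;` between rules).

Nullable nonterminals: {P, T}.
ε ∉ L(G), so no ε-production is kept.
For each production, add variants omitting each subset of nullable occurrences: S → w T gives w T | w. P → S T gives S T | S.

S ::= u u | w T | w | w P; T ::= w | u; P ::= u w | S T | S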